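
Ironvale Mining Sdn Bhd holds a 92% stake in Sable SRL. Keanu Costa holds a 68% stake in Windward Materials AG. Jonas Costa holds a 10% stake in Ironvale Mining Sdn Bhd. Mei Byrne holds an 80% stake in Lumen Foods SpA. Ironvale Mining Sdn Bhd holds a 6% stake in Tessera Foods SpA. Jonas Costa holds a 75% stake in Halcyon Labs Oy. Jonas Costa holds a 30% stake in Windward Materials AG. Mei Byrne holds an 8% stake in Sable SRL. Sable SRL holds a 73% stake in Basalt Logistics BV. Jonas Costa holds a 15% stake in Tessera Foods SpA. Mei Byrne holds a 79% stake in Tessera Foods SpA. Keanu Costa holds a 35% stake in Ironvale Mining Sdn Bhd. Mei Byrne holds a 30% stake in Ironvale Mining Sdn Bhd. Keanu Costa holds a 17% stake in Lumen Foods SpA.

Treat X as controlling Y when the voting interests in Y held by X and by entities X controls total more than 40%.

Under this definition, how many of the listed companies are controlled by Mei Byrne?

Mei holds 80% of Lumen, so Mei controls Lumen.
Mei holds 79% of Tessera, so Mei controls Tessera.
No other company's threshold is met.
Mei controls 2 companies.

2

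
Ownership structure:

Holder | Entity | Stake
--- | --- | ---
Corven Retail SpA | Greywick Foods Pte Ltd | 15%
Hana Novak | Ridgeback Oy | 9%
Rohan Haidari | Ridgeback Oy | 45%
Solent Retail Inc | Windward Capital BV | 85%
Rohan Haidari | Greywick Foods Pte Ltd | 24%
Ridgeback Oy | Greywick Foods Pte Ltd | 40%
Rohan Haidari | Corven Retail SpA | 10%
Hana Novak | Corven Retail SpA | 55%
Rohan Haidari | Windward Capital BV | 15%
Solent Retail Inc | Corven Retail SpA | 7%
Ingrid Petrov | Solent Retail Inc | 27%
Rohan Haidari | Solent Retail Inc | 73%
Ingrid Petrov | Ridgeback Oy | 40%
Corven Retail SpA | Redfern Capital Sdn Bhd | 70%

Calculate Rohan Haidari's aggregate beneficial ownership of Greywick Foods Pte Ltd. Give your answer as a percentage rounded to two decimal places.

44.27%

Rohan reaches Greywick along 4 paths.
Direct stake: 24% = 24%.
Via Ridgeback: 45% × 40% = 18%.
Via Solent → Corven: 73% × 7% × 15% = 0.7665%.
Via Corven: 10% × 15% = 1.5%.
Total: 24% + 18% + 0.7665% + 1.5% = 44.2665%.
Rounded: 44.27%.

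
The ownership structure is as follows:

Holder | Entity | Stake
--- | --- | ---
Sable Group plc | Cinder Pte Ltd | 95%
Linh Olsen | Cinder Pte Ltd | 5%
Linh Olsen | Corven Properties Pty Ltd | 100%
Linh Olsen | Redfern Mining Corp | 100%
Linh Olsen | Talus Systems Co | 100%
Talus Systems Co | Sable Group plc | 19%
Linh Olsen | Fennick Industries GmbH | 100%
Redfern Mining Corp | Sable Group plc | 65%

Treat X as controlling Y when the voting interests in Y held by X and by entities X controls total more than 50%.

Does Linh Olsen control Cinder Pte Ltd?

Yes

Linh holds 100% of Redfern, so Linh controls Redfern.
Linh holds 100% of Talus, so Linh controls Talus.
Talus and Redfern together hold 19% + 65% = 84% of Sable, so Linh controls Sable.
Sable and Linh together hold 95% + 5% = 100% of Cinder, so Linh controls Cinder.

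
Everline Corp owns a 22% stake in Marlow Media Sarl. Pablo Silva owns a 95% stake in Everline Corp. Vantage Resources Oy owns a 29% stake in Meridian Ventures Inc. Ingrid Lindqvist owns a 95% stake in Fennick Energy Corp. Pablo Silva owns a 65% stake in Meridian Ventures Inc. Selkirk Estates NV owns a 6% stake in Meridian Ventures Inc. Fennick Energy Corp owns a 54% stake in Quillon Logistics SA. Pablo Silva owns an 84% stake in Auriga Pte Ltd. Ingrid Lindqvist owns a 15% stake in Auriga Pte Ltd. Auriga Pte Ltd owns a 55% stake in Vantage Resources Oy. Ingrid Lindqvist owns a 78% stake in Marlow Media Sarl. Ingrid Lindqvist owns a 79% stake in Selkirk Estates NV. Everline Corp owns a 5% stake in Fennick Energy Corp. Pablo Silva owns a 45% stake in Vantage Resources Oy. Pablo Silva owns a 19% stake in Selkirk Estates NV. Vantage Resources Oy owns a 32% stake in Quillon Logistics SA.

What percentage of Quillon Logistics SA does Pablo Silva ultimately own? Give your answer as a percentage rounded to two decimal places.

Pablo reaches Quillon along 3 paths.
Via Auriga → Vantage: 84% × 55% × 32% = 14.784%.
Via Vantage: 45% × 32% = 14.4%.
Via Everline → Fennick: 95% × 5% × 54% = 2.565%.
Total: 14.784% + 14.4% + 2.565% = 31.749%.
Rounded: 31.75%.

31.75%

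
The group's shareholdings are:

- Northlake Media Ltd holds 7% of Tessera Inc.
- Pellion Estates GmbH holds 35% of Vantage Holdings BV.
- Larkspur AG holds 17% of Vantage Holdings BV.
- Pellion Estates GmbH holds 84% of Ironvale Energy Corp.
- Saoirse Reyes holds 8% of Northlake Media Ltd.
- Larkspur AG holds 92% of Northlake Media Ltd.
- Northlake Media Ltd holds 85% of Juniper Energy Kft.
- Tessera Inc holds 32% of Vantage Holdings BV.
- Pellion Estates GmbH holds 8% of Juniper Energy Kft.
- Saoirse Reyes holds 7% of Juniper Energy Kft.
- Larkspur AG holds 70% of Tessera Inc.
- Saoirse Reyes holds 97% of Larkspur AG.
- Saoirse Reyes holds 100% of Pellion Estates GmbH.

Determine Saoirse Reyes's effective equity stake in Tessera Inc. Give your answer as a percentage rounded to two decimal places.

74.71%

Saoirse reaches Tessera along 3 paths.
Via Larkspur: 97% × 70% = 67.9%.
Via Larkspur → Northlake: 97% × 92% × 7% = 6.2468%.
Via Northlake: 8% × 7% = 0.56%.
Total: 67.9% + 6.2468% + 0.56% = 74.7068%.
Rounded: 74.71%.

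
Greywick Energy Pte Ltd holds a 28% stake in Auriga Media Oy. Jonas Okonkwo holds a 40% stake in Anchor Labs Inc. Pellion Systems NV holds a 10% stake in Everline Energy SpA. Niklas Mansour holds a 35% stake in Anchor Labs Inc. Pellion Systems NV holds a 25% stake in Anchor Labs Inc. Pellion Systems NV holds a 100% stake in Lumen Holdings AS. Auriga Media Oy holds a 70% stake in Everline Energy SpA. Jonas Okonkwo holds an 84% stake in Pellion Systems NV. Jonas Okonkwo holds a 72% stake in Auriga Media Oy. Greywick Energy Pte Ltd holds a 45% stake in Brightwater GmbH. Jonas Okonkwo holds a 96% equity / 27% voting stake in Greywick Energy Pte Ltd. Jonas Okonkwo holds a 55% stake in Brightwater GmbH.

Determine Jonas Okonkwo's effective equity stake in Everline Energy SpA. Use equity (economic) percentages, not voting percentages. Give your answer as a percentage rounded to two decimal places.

77.62%

Jonas reaches Everline along 3 paths.
Via Pellion: 84% × 10% = 8.4%.
Via Auriga: 72% × 70% = 50.4%.
Via Greywick → Auriga: 96% × 28% × 70% = 18.816%.
Total: 8.4% + 50.4% + 18.816% = 77.616%.
Rounded: 77.62%.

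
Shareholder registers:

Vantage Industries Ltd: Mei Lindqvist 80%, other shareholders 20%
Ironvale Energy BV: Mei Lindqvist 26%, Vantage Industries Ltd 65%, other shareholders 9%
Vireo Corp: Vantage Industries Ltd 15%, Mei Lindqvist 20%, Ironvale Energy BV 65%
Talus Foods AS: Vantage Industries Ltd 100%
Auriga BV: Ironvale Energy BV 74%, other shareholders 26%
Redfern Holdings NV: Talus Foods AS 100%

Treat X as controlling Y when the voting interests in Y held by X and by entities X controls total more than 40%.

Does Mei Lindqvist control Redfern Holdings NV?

Yes

Mei holds 80% of Vantage, so Mei controls Vantage.
Vantage holds 100% of Talus, so Mei controls Talus.
Talus holds 100% of Redfern, so Mei controls Redfern.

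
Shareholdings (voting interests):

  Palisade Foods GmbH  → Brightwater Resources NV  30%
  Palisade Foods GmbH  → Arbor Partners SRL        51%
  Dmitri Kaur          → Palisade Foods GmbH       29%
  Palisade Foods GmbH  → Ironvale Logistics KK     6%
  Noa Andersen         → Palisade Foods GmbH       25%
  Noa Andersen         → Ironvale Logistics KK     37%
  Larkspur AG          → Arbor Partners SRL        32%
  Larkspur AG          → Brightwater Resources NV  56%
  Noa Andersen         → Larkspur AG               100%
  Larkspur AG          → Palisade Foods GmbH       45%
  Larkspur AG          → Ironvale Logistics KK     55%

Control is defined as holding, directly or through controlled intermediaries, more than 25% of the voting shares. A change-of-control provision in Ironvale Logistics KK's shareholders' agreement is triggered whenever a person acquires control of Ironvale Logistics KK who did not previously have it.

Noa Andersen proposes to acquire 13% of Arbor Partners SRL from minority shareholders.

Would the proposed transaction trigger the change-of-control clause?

No

The purchase changes only Noa's holdings, so Noa is the only person who could newly come to control Ironvale.
Noa holds 100% of Larkspur, so Noa controls Larkspur.
Noa and Larkspur together hold 25% + 45% = 70% of Palisade, so Noa controls Palisade.
Larkspur and Noa and Palisade together hold 55% + 37% + 6% = 98% of Ironvale, so Noa controls Ironvale.
So Noa already controls Ironvale before the transaction.
After the purchase, Noa holds 13% of Arbor directly.
Noa controlled Ironvale already, so this is not a new person acquiring control; every other person's position is unchanged or reduced.
No new person acquires control, so the clause is not triggered.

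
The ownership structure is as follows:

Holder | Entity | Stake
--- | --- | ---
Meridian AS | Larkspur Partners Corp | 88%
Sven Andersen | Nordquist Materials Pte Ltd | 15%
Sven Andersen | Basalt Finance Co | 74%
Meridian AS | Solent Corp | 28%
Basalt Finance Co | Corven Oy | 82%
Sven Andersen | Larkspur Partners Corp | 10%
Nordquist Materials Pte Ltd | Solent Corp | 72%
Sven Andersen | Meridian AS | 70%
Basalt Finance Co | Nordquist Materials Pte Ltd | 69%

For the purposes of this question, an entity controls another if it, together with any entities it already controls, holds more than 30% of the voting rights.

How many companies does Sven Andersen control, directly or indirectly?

6

Sven holds 74% of Basalt, so Sven controls Basalt.
Sven holds 70% of Meridian, so Sven controls Meridian.
Sven and Basalt together hold 15% + 69% = 84% of Nordquist, so Sven controls Nordquist.
Meridian and Sven together hold 88% + 10% = 98% of Larkspur, so Sven controls Larkspur.
Basalt holds 82% of Corven, so Sven controls Corven.
Nordquist and Meridian together hold 72% + 28% = 100% of Solent, so Sven controls Solent.
Sven controls 6 companies.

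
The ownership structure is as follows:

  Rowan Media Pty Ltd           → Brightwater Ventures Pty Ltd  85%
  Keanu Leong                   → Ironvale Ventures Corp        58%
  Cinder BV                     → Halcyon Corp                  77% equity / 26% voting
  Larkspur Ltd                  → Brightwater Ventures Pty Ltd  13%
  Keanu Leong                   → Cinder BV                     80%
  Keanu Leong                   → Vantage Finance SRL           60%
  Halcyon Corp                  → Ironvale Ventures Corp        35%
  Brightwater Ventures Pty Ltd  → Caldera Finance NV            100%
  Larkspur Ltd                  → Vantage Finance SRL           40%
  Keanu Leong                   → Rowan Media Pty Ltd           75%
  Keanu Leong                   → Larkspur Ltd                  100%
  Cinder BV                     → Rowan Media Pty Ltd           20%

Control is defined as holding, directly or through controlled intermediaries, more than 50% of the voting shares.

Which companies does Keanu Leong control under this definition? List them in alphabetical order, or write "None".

Brightwater Ventures Pty Ltd, Caldera Finance NV, Cinder BV, Ironvale Ventures Corp, Larkspur Ltd, Rowan Media Pty Ltd, Vantage Finance SRL

Keanu holds 80% of Cinder, so Keanu controls Cinder.
Keanu holds 100% of Larkspur, so Keanu controls Larkspur.
Keanu and Larkspur together hold 60% + 40% = 100% of Vantage, so Keanu controls Vantage.
Cinder and Keanu together hold 20% + 75% = 95% of Rowan, so Keanu controls Rowan.
Keanu holds 58% of Ironvale, so Keanu controls Ironvale.
Larkspur and Rowan together hold 13% + 85% = 98% of Brightwater, so Keanu controls Brightwater.
Brightwater holds 100% of Caldera, so Keanu controls Caldera.
No other company's threshold is met.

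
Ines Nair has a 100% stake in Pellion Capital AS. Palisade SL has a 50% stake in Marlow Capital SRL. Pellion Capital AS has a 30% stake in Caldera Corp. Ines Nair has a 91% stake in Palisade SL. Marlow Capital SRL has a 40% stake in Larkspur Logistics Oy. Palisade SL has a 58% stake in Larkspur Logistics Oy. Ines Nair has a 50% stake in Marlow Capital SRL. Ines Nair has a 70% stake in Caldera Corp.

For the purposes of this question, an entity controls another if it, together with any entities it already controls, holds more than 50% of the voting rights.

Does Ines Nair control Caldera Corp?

Ines holds 100% of Pellion, so Ines controls Pellion.
Ines and Pellion together hold 70% + 30% = 100% of Caldera, so Ines controls Caldera.

Yes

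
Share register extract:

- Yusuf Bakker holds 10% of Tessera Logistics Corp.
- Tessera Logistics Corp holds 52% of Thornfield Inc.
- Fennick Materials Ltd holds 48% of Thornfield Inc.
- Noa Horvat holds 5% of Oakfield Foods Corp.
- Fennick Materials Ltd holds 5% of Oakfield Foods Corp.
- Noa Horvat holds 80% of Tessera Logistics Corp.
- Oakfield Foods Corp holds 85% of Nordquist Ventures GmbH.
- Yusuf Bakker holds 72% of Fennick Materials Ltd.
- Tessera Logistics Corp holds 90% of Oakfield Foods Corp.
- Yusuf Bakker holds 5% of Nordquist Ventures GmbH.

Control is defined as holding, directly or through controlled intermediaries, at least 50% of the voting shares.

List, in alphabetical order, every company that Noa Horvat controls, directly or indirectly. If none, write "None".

Nordquist Ventures GmbH, Oakfield Foods Corp, Tessera Logistics Corp, Thornfield Inc

Noa holds 80% of Tessera, so Noa controls Tessera.
Tessera and Noa together hold 90% + 5% = 95% of Oakfield, so Noa controls Oakfield.
Tessera holds 52% of Thornfield, so Noa controls Thornfield.
Oakfield holds 85% of Nordquist, so Noa controls Nordquist.
No other company's threshold is met.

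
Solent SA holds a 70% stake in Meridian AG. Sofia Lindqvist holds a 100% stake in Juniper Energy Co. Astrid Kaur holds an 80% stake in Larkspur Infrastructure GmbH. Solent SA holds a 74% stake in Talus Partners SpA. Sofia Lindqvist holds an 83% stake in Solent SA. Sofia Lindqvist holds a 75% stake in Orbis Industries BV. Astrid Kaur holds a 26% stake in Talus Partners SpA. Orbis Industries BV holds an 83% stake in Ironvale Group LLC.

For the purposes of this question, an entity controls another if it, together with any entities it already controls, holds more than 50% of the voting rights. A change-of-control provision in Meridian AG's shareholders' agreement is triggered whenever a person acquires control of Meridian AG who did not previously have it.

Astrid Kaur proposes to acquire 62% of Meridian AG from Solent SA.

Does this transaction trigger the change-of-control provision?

Yes

The purchase adds only to Astrid's holdings (Solent's stake shrinks), so Astrid is the only person who could newly come to control Meridian.
Astrid holds 80% of Larkspur, so Astrid controls Larkspur.
Neither Astrid nor any entity Astrid controls holds any voting interest in Meridian.
So before the transaction, Astrid does not control Meridian.
After the purchase, Astrid holds 62% of Meridian directly, and Solent's stake falls to 8%.
Astrid holds 62% of Meridian, so Astrid controls Meridian.
Astrid did not control Meridian before and does after, so the clause is triggered.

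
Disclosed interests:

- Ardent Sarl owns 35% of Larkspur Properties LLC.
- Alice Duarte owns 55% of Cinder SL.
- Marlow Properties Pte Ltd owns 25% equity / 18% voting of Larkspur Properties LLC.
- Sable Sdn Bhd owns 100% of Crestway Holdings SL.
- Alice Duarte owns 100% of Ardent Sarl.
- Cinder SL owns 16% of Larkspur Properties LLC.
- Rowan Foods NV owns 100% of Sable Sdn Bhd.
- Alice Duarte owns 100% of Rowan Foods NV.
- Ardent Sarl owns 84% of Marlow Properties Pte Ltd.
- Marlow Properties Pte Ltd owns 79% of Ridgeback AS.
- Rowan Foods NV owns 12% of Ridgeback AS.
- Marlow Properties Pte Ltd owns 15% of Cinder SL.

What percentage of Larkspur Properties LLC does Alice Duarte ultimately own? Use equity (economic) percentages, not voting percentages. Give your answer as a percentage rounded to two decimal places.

66.82%

Alice reaches Larkspur along 4 paths.
Via Ardent → Marlow: 100% × 84% × 25% = 21%.
Via Ardent → Marlow → Cinder: 100% × 84% × 15% × 16% = 2.016%.
Via Cinder: 55% × 16% = 8.8%.
Via Ardent: 100% × 35% = 35%.
Total: 21% + 2.016% + 8.8% + 35% = 66.816%.
Rounded: 66.82%.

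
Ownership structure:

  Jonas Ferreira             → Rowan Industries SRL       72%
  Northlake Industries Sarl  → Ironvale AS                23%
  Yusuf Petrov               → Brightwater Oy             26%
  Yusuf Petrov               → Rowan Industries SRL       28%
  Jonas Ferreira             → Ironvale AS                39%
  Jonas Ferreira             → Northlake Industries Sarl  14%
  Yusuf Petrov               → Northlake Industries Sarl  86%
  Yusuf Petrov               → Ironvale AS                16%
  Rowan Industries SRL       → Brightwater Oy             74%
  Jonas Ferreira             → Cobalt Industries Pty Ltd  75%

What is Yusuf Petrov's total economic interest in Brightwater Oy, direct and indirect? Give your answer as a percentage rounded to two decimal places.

46.72%

Yusuf reaches Brightwater along 2 paths.
Via Rowan: 28% × 74% = 20.72%.
Direct stake: 26% = 26%.
Total: 20.72% + 26% = 46.72%.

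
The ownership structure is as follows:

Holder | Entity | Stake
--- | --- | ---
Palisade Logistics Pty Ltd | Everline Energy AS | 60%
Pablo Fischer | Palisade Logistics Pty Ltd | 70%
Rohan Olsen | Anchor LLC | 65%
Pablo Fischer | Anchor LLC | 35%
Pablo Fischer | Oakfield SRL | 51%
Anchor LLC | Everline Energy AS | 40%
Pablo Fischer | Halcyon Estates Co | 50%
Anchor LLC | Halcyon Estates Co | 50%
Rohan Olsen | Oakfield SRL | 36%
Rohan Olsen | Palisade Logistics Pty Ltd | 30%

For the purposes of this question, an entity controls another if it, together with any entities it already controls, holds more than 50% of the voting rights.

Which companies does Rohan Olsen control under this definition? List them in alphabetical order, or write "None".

Anchor LLC

Rohan holds 65% of Anchor, so Rohan controls Anchor.
No other company's threshold is met.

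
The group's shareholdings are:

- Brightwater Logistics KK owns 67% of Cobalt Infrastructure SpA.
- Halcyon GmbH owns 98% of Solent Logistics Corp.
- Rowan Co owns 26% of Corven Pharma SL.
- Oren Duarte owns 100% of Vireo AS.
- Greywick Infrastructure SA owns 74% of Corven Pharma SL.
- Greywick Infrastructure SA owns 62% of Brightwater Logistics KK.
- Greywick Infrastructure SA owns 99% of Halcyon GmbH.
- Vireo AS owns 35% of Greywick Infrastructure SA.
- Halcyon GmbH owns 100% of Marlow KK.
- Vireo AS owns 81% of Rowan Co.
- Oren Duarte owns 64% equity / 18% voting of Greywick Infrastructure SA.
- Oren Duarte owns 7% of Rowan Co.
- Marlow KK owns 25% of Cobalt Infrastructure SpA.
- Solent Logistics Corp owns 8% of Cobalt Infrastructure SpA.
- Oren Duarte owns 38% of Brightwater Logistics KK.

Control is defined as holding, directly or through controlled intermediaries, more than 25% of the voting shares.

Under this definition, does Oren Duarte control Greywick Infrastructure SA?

Oren holds 100% of Vireo, so Oren controls Vireo.
Vireo and Oren together hold 35% + 18% = 53% of Greywick, so Oren controls Greywick.

Yes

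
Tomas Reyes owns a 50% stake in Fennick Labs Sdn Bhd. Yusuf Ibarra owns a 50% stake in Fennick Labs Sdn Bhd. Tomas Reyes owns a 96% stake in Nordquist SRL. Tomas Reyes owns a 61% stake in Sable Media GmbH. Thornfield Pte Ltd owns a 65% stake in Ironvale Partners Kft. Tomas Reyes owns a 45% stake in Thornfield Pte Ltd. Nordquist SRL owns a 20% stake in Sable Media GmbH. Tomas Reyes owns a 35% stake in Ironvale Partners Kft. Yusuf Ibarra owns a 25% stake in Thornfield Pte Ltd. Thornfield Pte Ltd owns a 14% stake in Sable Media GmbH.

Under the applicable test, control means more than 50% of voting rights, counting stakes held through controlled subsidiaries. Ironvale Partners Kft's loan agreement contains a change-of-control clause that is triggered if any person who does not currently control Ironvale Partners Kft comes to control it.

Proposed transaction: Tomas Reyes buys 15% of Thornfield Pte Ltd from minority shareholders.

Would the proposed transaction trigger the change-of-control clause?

Yes

The purchase changes only Tomas's holdings, so Tomas is the only person who could newly come to control Ironvale.
Tomas holds 96% of Nordquist, so Tomas controls Nordquist.
Tomas and Nordquist together hold 61% + 20% = 81% of Sable, so Tomas controls Sable.
In Ironvale, Tomas's side holds only 35%, not > 50%.
So before the transaction, Tomas does not control Ironvale.
After the purchase, Tomas's direct stake in Thornfield rises to 45% + 15% = 60%.
Tomas holds 60% of Thornfield, so Tomas controls Thornfield.
Thornfield and Tomas together hold 65% + 35% = 100% of Ironvale, so Tomas controls Ironvale.
Tomas did not control Ironvale before and does after, so the clause is triggered.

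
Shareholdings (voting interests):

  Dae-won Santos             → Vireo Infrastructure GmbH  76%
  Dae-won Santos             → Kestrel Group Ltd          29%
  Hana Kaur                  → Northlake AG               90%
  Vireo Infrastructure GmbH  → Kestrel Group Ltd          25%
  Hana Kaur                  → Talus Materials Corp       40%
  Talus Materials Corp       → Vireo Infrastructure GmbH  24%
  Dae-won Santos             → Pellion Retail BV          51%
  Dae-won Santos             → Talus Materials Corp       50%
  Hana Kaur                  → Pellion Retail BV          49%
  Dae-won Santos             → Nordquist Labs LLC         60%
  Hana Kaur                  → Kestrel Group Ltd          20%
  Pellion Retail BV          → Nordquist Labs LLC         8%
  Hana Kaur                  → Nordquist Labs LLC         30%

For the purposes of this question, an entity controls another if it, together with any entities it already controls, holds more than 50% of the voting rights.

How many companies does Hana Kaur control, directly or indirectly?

1

Hana holds 90% of Northlake, so Hana controls Northlake.
No other company's threshold is met.
Hana controls 1 company.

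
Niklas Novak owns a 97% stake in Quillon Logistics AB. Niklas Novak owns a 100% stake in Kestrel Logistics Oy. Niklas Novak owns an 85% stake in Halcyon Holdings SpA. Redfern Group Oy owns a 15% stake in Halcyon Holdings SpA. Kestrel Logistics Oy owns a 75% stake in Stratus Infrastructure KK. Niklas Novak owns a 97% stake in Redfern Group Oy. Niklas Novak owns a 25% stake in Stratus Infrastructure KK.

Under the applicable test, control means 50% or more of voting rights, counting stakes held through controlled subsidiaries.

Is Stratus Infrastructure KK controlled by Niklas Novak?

Niklas holds 100% of Kestrel, so Niklas controls Kestrel.
Niklas and Kestrel together hold 25% + 75% = 100% of Stratus, so Niklas controls Stratus.

Yes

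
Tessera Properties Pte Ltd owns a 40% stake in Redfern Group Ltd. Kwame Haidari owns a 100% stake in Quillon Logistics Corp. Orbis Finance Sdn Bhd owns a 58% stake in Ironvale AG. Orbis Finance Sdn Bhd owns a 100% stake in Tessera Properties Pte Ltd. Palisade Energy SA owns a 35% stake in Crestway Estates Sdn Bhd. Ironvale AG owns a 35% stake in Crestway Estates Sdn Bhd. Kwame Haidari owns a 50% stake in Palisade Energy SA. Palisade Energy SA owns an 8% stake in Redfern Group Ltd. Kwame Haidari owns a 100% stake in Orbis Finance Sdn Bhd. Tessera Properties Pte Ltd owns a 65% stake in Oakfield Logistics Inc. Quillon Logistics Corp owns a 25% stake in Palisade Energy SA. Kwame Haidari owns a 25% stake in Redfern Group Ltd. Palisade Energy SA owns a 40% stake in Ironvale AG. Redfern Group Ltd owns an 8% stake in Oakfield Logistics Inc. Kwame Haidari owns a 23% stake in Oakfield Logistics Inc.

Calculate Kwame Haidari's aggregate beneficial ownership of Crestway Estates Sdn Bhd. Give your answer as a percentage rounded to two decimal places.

57.05%

Kwame reaches Crestway along 5 paths.
Via Quillon → Palisade → Ironvale: 100% × 25% × 40% × 35% = 3.5%.
Via Palisade → Ironvale: 50% × 40% × 35% = 7%.
Via Orbis → Ironvale: 100% × 58% × 35% = 20.3%.
Via Quillon → Palisade: 100% × 25% × 35% = 8.75%.
Via Palisade: 50% × 35% = 17.5%.
Total: 3.5% + 7% + 20.3% + 8.75% + 17.5% = 57.05%.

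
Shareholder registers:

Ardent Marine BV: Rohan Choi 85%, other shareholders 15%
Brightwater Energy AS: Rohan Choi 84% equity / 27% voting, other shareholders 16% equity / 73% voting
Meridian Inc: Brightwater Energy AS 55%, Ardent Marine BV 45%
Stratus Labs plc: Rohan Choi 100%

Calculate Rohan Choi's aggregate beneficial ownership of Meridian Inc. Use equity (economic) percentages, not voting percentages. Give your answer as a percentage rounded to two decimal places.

84.45%

Rohan reaches Meridian along 2 paths.
Via Brightwater: 84% × 55% = 46.2%.
Via Ardent: 85% × 45% = 38.25%.
Total: 46.2% + 38.25% = 84.45%.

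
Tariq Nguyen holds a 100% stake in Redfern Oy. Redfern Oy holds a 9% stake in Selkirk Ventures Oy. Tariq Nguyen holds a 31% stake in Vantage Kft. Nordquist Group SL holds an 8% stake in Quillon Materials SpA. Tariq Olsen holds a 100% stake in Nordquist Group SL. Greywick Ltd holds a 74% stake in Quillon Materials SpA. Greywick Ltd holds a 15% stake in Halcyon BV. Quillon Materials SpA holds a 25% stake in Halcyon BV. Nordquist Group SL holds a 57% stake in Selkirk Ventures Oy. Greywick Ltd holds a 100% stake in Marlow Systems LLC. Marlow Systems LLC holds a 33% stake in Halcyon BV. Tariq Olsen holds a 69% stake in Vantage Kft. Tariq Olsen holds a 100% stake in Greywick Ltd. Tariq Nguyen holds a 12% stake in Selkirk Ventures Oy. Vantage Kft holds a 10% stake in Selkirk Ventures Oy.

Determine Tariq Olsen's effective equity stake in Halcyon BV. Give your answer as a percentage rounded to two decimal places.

Tariq Olsen reaches Halcyon along 4 paths.
Via Greywick → Marlow: 100% × 100% × 33% = 33%.
Via Greywick: 100% × 15% = 15%.
Via Nordquist → Quillon: 100% × 8% × 25% = 2%.
Via Greywick → Quillon: 100% × 74% × 25% = 18.5%.
Total: 33% + 15% + 2% + 18.5% = 68.5%.
Rounded: 68.50%.

68.50%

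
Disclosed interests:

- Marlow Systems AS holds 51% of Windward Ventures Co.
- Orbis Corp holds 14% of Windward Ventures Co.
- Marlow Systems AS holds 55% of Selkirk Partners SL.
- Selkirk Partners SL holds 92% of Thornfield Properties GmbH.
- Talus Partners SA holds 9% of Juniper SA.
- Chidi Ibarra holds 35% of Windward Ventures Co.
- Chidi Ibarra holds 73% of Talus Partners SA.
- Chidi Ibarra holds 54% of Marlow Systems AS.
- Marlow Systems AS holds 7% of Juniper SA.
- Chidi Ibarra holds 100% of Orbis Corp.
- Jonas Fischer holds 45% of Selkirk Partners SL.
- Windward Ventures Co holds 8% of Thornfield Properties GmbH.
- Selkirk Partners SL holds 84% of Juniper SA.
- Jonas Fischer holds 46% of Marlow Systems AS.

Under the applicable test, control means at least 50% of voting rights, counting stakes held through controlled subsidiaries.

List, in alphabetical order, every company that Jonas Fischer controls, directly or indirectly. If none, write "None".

None

Jonas's largest direct stake is 46% in Marlow, which does not meet the threshold.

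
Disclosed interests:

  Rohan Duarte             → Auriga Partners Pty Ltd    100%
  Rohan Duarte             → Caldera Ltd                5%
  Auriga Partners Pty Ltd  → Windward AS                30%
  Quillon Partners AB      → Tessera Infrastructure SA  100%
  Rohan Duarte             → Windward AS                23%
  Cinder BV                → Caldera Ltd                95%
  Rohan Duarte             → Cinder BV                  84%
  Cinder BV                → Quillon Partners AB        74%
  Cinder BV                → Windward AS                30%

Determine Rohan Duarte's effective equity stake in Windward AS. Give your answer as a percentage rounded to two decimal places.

78.20%

Rohan reaches Windward along 3 paths.
Via Cinder: 84% × 30% = 25.2%.
Direct stake: 23% = 23%.
Via Auriga: 100% × 30% = 30%.
Total: 25.2% + 23% + 30% = 78.2%.
Rounded: 78.20%.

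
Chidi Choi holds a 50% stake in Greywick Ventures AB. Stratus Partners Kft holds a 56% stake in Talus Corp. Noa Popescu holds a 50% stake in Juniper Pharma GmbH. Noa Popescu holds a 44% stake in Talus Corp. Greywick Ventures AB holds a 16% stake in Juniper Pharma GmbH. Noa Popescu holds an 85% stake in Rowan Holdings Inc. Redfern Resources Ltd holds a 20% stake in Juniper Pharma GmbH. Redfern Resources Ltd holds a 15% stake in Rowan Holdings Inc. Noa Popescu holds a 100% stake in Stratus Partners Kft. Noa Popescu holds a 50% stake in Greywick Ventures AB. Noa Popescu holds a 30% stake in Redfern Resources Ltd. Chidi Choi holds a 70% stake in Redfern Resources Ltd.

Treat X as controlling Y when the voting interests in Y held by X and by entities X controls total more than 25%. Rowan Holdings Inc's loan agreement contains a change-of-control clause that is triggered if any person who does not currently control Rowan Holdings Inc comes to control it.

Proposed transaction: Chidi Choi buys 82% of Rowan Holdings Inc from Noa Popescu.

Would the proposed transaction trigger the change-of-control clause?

The purchase adds only to Chidi's holdings (Noa's stake shrinks), so Chidi is the only person who could newly come to control Rowan.
Chidi holds 50% of Greywick, so Chidi controls Greywick.
Chidi holds 70% of Redfern, so Chidi controls Redfern.
Greywick and Redfern together hold 16% + 20% = 36% of Juniper, so Chidi controls Juniper.
In Rowan, Chidi's side holds only 15%, not > 25%.
So before the transaction, Chidi does not control Rowan.
After the purchase, Chidi holds 82% of Rowan directly, and Noa's stake falls to 3%.
Redfern and Chidi together hold 15% + 82% = 97% of Rowan, so Chidi controls Rowan.
Chidi did not control Rowan before and does after, so the clause is triggered.

Yes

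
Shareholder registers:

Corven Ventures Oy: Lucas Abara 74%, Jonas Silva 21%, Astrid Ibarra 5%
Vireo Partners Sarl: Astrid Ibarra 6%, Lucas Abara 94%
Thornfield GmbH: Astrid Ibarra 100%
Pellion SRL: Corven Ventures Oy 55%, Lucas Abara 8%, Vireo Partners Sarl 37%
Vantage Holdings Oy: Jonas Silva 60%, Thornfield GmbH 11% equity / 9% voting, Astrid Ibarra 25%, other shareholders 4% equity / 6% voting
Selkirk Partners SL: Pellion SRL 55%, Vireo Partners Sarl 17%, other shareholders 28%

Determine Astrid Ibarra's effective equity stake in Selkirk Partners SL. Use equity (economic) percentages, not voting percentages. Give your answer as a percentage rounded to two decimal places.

Astrid reaches Selkirk along 3 paths.
Via Corven → Pellion: 5% × 55% × 55% = 1.5125%.
Via Vireo → Pellion: 6% × 37% × 55% = 1.221%.
Via Vireo: 6% × 17% = 1.02%.
Total: 1.5125% + 1.221% + 1.02% = 3.7535%.
Rounded: 3.75%.

3.75%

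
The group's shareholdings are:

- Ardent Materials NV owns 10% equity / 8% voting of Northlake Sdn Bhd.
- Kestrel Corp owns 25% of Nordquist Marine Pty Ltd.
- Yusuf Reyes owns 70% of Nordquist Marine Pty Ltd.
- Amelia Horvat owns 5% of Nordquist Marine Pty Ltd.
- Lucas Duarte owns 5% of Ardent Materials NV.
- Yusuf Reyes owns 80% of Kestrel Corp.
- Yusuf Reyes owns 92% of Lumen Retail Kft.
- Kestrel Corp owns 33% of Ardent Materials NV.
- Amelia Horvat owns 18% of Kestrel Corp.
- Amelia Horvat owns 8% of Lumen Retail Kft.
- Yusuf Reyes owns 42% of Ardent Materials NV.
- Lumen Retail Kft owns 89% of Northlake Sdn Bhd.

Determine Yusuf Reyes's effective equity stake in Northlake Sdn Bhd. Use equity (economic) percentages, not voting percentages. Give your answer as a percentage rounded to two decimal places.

Yusuf reaches Northlake along 3 paths.
Via Kestrel → Ardent: 80% × 33% × 10% = 2.64%.
Via Ardent: 42% × 10% = 4.2%.
Via Lumen: 92% × 89% = 81.88%.
Total: 2.64% + 4.2% + 81.88% = 88.72%.

88.72%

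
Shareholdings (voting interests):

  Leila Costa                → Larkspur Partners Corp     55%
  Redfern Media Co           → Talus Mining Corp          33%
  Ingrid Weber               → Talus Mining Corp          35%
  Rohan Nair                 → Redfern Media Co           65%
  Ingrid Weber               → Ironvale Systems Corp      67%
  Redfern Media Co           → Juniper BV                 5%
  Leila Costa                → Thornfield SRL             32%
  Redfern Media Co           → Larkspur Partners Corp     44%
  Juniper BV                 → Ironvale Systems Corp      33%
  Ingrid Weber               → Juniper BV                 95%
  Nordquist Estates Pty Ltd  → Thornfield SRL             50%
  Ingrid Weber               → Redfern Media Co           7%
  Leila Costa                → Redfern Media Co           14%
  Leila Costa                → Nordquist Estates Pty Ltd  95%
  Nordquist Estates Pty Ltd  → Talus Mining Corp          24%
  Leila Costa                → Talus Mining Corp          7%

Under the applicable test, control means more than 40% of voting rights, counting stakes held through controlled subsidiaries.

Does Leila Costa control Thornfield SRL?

Leila holds 95% of Nordquist, so Leila controls Nordquist.
Nordquist and Leila together hold 50% + 32% = 82% of Thornfield, so Leila controls Thornfield.

Yes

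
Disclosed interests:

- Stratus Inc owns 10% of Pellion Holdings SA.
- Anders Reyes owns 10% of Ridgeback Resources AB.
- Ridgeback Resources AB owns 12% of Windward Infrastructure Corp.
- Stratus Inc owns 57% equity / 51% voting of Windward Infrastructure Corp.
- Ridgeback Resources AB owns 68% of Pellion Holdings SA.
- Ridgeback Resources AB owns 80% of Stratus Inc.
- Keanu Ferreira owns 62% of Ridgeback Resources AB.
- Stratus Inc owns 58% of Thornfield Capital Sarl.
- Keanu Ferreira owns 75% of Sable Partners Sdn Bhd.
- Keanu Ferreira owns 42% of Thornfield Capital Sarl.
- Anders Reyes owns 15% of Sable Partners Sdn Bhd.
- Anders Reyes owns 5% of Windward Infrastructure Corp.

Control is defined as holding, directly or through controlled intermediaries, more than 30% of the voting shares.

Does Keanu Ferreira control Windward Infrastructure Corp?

Keanu holds 62% of Ridgeback, so Keanu controls Ridgeback.
Ridgeback holds 80% of Stratus, so Keanu controls Stratus.
Ridgeback and Stratus together hold 12% + 51% = 63% of Windward, so Keanu controls Windward.

Yes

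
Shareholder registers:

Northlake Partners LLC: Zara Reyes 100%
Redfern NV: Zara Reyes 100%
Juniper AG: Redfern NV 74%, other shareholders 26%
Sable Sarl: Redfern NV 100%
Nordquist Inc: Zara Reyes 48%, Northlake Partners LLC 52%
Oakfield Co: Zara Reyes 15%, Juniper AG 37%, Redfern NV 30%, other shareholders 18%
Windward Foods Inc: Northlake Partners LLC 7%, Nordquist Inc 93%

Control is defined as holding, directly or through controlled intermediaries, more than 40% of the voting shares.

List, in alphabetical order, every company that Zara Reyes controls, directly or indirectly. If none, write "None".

Juniper AG, Nordquist Inc, Northlake Partners LLC, Oakfield Co, Redfern NV, Sable Sarl, Windward Foods Inc

Zara holds 100% of Northlake, so Zara controls Northlake.
Zara holds 100% of Redfern, so Zara controls Redfern.
Redfern holds 74% of Juniper, so Zara controls Juniper.
Redfern holds 100% of Sable, so Zara controls Sable.
Zara and Northlake together hold 48% + 52% = 100% of Nordquist, so Zara controls Nordquist.
Zara and Juniper and Redfern together hold 15% + 37% + 30% = 82% of Oakfield, so Zara controls Oakfield.
Northlake and Nordquist together hold 7% + 93% = 100% of Windward, so Zara controls Windward.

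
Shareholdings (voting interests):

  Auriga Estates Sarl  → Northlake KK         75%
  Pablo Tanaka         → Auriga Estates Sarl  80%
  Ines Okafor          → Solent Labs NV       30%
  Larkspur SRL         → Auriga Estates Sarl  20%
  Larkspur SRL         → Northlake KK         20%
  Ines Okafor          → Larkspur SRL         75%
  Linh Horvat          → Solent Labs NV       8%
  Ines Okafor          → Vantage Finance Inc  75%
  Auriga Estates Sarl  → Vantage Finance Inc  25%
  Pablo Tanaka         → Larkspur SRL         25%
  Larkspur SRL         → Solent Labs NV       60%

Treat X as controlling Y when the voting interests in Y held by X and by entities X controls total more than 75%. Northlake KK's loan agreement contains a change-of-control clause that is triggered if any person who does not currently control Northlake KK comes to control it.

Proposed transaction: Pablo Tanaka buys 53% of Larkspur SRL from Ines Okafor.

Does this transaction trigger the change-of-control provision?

Yes

The purchase adds only to Pablo's holdings (Ines's stake shrinks), so Pablo is the only person who could newly come to control Northlake.
Pablo holds 80% of Auriga, so Pablo controls Auriga.
In Northlake, Pablo's side holds only 75%, not > 75%.
So before the transaction, Pablo does not control Northlake.
After the purchase, Pablo's direct stake in Larkspur rises to 25% + 53% = 78%, and Ines's stake falls to 22%.
Pablo holds 78% of Larkspur, so Pablo controls Larkspur.
Pablo and Larkspur together hold 80% + 20% = 100% of Auriga, so Pablo controls Auriga.
Larkspur and Auriga together hold 20% + 75% = 95% of Northlake, so Pablo controls Northlake.
Pablo did not control Northlake before and does after, so the clause is triggered.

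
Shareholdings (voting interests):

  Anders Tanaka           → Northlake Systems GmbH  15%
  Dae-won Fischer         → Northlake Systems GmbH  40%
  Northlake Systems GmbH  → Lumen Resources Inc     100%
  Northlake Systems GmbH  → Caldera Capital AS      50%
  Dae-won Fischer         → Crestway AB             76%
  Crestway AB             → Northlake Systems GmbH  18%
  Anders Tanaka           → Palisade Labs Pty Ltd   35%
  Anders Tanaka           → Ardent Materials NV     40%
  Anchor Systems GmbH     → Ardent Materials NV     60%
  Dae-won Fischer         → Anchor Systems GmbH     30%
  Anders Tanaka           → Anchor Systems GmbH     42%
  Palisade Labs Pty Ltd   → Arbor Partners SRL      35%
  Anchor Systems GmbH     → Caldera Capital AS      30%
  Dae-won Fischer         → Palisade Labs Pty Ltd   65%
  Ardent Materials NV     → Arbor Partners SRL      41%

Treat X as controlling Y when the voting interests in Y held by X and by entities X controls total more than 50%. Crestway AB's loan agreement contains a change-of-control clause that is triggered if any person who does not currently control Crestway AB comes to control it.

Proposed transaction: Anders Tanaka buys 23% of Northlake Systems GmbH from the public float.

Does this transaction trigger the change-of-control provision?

No

The purchase changes only Anders's holdings, so Anders is the only person who could newly come to control Crestway.
Anders's largest direct stake is 42% in Anchor, which does not meet the threshold, so Anders controls no company.
Neither Anders nor any entity Anders controls holds any voting interest in Crestway.
So before the transaction, Anders does not control Crestway.
After the purchase, Anders's direct stake in Northlake rises to 15% + 23% = 38%.
Anders's side now holds 38% of Northlake, not > 50%, so Anders still does not control Northlake.
After the transaction, neither Anders nor any entity Anders controls holds a voting interest in Crestway, so Anders still does not control it.
No new person acquires control, so the clause is not triggered.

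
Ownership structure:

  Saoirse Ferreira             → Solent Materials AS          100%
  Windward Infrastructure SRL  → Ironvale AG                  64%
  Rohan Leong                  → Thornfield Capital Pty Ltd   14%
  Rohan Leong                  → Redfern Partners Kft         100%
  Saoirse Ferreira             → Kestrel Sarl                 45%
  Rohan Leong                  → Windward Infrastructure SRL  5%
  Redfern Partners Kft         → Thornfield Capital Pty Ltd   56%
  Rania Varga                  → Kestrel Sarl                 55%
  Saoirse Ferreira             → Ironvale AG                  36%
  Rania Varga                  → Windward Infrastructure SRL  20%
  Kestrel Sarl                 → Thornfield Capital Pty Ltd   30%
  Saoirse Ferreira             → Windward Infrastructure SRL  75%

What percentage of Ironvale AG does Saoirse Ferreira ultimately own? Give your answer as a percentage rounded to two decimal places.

Saoirse reaches Ironvale along 2 paths.
Direct stake: 36% = 36%.
Via Windward: 75% × 64% = 48%.
Total: 36% + 48% = 84%.
Rounded: 84.00%.

84.00%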